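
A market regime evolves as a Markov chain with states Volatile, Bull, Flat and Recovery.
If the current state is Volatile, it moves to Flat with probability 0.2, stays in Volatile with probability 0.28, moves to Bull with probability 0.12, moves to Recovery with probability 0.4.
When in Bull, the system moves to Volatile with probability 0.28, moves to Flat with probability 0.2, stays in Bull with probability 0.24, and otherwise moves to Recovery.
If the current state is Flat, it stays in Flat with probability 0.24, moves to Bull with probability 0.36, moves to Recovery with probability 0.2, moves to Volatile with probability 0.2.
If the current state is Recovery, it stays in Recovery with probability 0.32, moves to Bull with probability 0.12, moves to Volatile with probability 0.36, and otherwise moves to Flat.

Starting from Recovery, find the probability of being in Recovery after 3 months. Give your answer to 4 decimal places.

0.3109

Propagate the distribution vector 3 months from Recovery.
After 0 months: (0.0000, 0.0000, 0.0000, 1.0000)
After 1 month: (0.3600, 0.1200, 0.2000, 0.3200)
After 2 months: (0.2896, 0.1824, 0.2080, 0.3200)
After 3 months: (0.2890, 0.1918, 0.2083, 0.3109)
P(in Recovery after 3 months) = 0.3109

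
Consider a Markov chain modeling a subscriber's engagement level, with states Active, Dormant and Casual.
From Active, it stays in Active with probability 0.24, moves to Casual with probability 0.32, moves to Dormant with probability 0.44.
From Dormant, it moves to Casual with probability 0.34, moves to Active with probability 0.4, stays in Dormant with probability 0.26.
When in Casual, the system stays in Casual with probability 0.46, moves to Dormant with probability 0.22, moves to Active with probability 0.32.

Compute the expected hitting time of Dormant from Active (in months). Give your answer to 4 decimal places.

Let t(s) be the expected number of months to first reach Dormant from state s, with t(Dormant) = 0. Conditioning on the first month:
t(Active) = 1 + 0.24·t(Active) + 0.32·t(Casual)
t(Casual) = 1 + 0.32·t(Active) + 0.46·t(Casual)
Solving: t(Active) = 2.7922, t(Casual) = 3.5065.
Expected months from Active to Dormant: 2.7922.

2.7922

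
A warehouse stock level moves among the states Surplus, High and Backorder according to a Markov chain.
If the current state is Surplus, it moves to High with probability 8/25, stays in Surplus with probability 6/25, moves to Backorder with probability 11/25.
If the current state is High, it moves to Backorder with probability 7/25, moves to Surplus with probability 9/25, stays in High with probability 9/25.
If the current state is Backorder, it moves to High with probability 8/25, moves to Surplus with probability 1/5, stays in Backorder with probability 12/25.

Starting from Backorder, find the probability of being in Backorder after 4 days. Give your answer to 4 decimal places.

Propagate the distribution vector 4 days from Backorder.
After 0 days: (0.0000, 0.0000, 1.0000)
After 1 day: (0.2000, 0.3200, 0.4800)
After 2 days: (0.2592, 0.3328, 0.4080)
After 3 days: (0.2636, 0.3333, 0.4031)
After 4 days: (0.2639, 0.3333, 0.4028)
P(in Backorder after 4 days) = 0.4028

0.4028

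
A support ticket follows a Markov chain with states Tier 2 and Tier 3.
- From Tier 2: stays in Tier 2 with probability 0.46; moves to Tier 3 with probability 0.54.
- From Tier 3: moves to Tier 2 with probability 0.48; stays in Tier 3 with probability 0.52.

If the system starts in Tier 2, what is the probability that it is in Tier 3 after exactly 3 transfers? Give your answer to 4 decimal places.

Propagate the distribution vector 3 transfers from Tier 2.
After 0 transfers: (1.0000, 0.0000)
After 1 transfer: (0.4600, 0.5400)
After 2 transfers: (0.4708, 0.5292)
After 3 transfers: (0.4706, 0.5294)
P(in Tier 3 after 3 transfers) = 0.5294

0.5294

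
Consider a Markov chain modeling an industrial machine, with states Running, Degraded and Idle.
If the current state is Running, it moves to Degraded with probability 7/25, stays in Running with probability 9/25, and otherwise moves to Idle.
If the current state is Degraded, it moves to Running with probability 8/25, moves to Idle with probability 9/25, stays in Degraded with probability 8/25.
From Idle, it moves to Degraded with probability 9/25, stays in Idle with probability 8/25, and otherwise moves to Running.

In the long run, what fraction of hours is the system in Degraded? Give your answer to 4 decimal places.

Let the stationary distribution be π with π = πP and π_1 + π_2 + π_3 = 1.
π_1 = 0.36·π_1 + 0.32·π_2 + 0.32·π_3
π_2 = 0.28·π_1 + 0.32·π_2 + 0.36·π_3
Solving with the normalization constraint gives π = (0.3333, 0.3205, 0.3462).
So the stationary probability of Degraded is 0.3205.

0.3205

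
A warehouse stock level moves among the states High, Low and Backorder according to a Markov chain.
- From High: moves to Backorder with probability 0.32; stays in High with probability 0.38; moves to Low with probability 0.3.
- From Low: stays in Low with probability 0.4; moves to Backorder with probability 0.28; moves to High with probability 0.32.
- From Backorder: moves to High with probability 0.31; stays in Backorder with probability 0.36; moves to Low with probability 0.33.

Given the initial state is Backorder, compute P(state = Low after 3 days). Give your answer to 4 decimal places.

0.3440

Propagate the distribution vector 3 days from Backorder.
After 0 days: (0.0000, 0.0000, 1.0000)
After 1 day: (0.3100, 0.3300, 0.3600)
After 2 days: (0.3350, 0.3438, 0.3212)
After 3 days: (0.3369, 0.3440, 0.3191)
P(in Low after 3 days) = 0.3440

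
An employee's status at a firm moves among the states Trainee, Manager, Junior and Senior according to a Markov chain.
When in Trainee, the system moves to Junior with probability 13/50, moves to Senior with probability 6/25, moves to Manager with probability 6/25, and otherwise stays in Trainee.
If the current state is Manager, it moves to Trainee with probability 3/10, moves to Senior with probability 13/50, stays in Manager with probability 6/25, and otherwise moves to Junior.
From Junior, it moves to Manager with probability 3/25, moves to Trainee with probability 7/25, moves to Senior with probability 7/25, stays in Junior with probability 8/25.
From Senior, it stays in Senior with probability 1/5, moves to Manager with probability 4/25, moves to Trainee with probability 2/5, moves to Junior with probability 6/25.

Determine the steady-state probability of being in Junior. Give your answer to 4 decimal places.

0.2593

Let the stationary distribution be π with π = πP and π_1 + π_2 + π_3 + π_4 = 1.
π_1 = 0.26·π_1 + 0.3·π_2 + 0.28·π_3 + 0.4·π_4
π_2 = 0.24·π_1 + 0.24·π_2 + 0.12·π_3 + 0.16·π_4
π_3 = 0.26·π_1 + 0.2·π_2 + 0.32·π_3 + 0.24·π_4
Solving with the normalization constraint gives π = (0.3070, 0.1893, 0.2593, 0.2444).
So the stationary probability of Junior is 0.2593.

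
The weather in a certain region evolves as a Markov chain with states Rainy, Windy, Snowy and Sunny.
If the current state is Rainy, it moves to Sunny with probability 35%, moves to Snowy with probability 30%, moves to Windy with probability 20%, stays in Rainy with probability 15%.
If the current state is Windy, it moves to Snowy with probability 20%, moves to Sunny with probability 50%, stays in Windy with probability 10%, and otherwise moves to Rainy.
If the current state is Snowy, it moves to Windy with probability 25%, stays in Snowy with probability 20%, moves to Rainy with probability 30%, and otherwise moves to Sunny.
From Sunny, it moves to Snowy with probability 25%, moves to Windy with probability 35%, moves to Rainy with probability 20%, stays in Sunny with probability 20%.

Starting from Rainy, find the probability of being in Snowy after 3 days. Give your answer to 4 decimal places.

Propagate the distribution vector 3 days from Rainy.
After 0 days: (1.0000, 0.0000, 0.0000, 0.0000)
After 1 day: (0.1500, 0.2000, 0.3000, 0.3500)
After 2 days: (0.2225, 0.2475, 0.2325, 0.2975)
After 3 days: (0.2121, 0.2315, 0.2371, 0.3193)
P(in Snowy after 3 days) = 0.2371

0.2371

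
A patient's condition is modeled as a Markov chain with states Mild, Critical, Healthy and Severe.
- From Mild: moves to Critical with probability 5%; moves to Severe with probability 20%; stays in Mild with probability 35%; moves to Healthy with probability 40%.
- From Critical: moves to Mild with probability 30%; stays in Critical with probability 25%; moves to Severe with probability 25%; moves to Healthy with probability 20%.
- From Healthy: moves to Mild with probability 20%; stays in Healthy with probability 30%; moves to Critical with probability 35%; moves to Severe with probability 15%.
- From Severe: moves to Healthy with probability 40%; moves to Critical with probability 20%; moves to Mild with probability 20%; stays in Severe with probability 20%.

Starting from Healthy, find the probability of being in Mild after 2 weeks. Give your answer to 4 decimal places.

0.2650

Propagate the distribution vector 2 weeks from Healthy.
After 0 weeks: (0.0000, 0.0000, 1.0000, 0.0000)
After 1 week: (0.2000, 0.3500, 0.3000, 0.1500)
After 2 weeks: (0.2650, 0.2325, 0.3000, 0.2025)
P(in Mild after 2 weeks) = 0.2650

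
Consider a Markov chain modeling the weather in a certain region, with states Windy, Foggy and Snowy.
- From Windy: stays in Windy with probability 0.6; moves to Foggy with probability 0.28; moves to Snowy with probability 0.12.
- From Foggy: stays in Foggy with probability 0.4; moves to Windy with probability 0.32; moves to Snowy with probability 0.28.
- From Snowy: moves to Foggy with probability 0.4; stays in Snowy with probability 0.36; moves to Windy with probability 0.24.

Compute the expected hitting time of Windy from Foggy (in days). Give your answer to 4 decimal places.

3.3824

Let t(s) be the expected number of days to first reach Windy from state s, with t(Windy) = 0. Conditioning on the first day:
t(Foggy) = 1 + 0.4·t(Foggy) + 0.28·t(Snowy)
t(Snowy) = 1 + 0.4·t(Foggy) + 0.36·t(Snowy)
Solving: t(Foggy) = 3.3824, t(Snowy) = 3.6765.
Expected days from Foggy to Windy: 3.3824.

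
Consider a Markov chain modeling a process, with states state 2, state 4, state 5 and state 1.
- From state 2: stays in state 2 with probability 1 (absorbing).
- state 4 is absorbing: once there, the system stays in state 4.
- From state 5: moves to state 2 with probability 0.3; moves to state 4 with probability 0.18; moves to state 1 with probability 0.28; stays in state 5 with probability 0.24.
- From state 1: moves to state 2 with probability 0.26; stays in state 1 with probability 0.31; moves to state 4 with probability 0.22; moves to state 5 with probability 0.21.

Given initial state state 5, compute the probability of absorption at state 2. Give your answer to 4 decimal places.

0.6009

Let h(s) be the probability of absorption at state 2 starting from transient state s. Then h(state 2) = 1 and h(state 4) = 0. By first-step analysis:
h(state 5) = 0.3·1 + 0.18·0 + 0.24·h(state 5) + 0.28·h(state 1)
h(state 1) = 0.26·1 + 0.22·0 + 0.21·h(state 5) + 0.31·h(state 1)
Solving: h(state 5) = 0.6009, h(state 1) = 0.5597.
Starting from state 5, the probability is 0.6009.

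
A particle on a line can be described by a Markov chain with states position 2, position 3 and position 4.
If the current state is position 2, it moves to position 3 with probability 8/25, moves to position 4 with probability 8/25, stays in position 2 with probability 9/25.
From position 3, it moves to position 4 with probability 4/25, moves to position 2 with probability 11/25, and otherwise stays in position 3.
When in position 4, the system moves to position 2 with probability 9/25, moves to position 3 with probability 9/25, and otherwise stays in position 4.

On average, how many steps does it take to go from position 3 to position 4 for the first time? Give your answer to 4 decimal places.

Let t(s) be the expected number of steps to first reach position 4 from state s, with t(position 4) = 0. Conditioning on the first step:
t(position 2) = 1 + 0.36·t(position 2) + 0.32·t(position 3)
t(position 3) = 1 + 0.44·t(position 2) + 0.4·t(position 3)
Solving: t(position 2) = 3.7829, t(position 3) = 4.4408.
Expected steps from position 3 to position 4: 4.4408.

4.4408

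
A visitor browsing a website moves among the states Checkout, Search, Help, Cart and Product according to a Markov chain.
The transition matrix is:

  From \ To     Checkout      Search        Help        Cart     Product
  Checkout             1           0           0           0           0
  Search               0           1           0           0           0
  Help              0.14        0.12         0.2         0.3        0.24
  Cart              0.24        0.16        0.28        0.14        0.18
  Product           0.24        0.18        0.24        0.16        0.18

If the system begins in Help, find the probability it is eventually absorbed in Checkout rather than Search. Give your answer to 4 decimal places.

Let h(s) be the probability of absorption at Checkout starting from transient state s. Then h(Checkout) = 1 and h(Search) = 0. By first-step analysis:
h(Help) = 0.14·1 + 0.12·0 + 0.2·h(Help) + 0.3·h(Cart) + 0.24·h(Product)
h(Cart) = 0.24·1 + 0.16·0 + 0.28·h(Help) + 0.14·h(Cart) + 0.18·h(Product)
h(Product) = 0.24·1 + 0.18·0 + 0.24·h(Help) + 0.16·h(Cart) + 0.18·h(Product)
Solving: h(Help) = 0.5650, h(Cart) = 0.5827, h(Product) = 0.5718.
Starting from Help, the probability is 0.5650.

0.5650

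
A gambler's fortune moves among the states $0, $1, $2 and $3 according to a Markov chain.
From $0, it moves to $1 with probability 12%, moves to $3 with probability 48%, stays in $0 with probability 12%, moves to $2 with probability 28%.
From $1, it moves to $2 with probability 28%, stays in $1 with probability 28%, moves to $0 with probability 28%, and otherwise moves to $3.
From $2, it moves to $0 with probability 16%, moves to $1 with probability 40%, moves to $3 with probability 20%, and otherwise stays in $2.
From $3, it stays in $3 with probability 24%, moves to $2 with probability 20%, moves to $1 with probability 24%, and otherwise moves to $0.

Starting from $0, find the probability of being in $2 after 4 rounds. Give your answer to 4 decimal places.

0.2485

Propagate the distribution vector 4 rounds from $0.
After 0 rounds: (1.0000, 0.0000, 0.0000, 0.0000)
After 1 round: (0.1200, 0.1200, 0.2800, 0.4800)
After 2 rounds: (0.2464, 0.2752, 0.2304, 0.2480)
After 3 rounds: (0.2228, 0.2583, 0.2509, 0.2679)
After 4 rounds: (0.2249, 0.2637, 0.2485, 0.2628)
P(in $2 after 4 rounds) = 0.2485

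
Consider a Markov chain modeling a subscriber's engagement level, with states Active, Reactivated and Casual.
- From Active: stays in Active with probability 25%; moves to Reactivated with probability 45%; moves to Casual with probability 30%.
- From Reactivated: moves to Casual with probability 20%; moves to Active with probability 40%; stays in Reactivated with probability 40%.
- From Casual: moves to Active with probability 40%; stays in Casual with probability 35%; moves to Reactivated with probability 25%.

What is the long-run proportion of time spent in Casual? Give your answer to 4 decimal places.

Let the stationary distribution be π with π = πP and π_1 + π_2 + π_3 = 1.
π_1 = 0.25·π_1 + 0.4·π_2 + 0.4·π_3
π_2 = 0.45·π_1 + 0.4·π_2 + 0.25·π_3
Solving with the normalization constraint gives π = (0.3478, 0.3760, 0.2762).
So the stationary probability of Casual is 0.2762.

0.2762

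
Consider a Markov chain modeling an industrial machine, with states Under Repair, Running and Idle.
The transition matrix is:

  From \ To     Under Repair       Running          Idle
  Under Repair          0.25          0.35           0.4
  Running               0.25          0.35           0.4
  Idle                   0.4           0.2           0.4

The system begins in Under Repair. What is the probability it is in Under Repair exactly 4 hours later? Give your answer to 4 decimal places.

0.3100

Propagate the distribution vector 4 hours from Under Repair.
After 0 hours: (1.0000, 0.0000, 0.0000)
After 1 hour: (0.2500, 0.3500, 0.4000)
After 2 hours: (0.3100, 0.2900, 0.4000)
After 3 hours: (0.3100, 0.2900, 0.4000)
After 4 hours: (0.3100, 0.2900, 0.4000)
P(in Under Repair after 4 hours) = 0.3100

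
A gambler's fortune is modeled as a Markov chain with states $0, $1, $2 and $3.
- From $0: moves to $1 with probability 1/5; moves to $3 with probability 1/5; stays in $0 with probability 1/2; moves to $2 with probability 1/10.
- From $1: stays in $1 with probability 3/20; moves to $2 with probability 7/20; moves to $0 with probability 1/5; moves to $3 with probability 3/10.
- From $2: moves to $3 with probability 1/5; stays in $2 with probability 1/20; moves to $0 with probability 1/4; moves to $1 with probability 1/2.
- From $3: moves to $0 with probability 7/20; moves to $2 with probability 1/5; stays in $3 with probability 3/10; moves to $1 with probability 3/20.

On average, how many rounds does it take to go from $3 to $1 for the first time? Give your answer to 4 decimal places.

Let t(s) be the expected number of rounds to first reach $1 from state s, with t($1) = 0. Conditioning on the first round:
t($0) = 1 + 0.5·t($0) + 0.1·t($2) + 0.2·t($3)
t($2) = 1 + 0.25·t($0) + 0.05·t($2) + 0.2·t($3)
t($3) = 1 + 0.35·t($0) + 0.2·t($2) + 0.3·t($3)
Solving: t($0) = 4.4681, t($2) = 3.1915, t($3) = 4.5745.
Expected rounds from $3 to $1: 4.5745.

4.5745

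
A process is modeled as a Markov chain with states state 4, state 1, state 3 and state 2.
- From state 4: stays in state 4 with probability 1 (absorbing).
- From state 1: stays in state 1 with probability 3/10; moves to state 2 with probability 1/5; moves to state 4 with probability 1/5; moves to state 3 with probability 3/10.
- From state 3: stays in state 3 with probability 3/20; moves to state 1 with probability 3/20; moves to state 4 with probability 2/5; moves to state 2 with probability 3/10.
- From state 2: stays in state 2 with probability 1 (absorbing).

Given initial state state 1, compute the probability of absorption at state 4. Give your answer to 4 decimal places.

0.5273

Let h(s) be the probability of absorption at state 4 starting from transient state s. Then h(state 4) = 1 and h(state 2) = 0. By first-step analysis:
h(state 1) = 0.2·1 + 0.3·h(state 1) + 0.3·h(state 3) + 0.2·0
h(state 3) = 0.4·1 + 0.15·h(state 1) + 0.15·h(state 3) + 0.3·0
Solving: h(state 1) = 0.5273, h(state 3) = 0.5636.
Starting from state 1, the probability is 0.5273.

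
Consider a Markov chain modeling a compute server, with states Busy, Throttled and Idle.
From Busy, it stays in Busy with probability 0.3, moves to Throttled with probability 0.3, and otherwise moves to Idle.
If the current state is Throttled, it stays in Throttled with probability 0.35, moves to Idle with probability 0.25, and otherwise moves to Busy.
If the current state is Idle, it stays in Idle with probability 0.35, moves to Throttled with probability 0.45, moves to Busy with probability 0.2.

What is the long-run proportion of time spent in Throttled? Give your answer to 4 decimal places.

Let the stationary distribution be π with π = πP and π_1 + π_2 + π_3 = 1.
π_1 = 0.3·π_1 + 0.4·π_2 + 0.2·π_3
π_2 = 0.3·π_1 + 0.35·π_2 + 0.45·π_3
Solving with the normalization constraint gives π = (0.3039, 0.3676, 0.3284).
So the stationary probability of Throttled is 0.3676.

0.3676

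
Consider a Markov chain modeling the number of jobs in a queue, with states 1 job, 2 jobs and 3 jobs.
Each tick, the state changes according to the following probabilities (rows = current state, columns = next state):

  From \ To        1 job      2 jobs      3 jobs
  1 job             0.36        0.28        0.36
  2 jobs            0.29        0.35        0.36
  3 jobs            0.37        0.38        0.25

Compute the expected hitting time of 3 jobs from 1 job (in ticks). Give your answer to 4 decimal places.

Let t(s) be the expected number of ticks to first reach 3 jobs from state s, with t(3 jobs) = 0. Conditioning on the first tick:
t(1 job) = 1 + 0.36·t(1 job) + 0.28·t(2 jobs)
t(2 jobs) = 1 + 0.29·t(1 job) + 0.35·t(2 jobs)
Solving: t(1 job) = 2.7778, t(2 jobs) = 2.7778.
Expected ticks from 1 job to 3 jobs: 2.7778.

2.7778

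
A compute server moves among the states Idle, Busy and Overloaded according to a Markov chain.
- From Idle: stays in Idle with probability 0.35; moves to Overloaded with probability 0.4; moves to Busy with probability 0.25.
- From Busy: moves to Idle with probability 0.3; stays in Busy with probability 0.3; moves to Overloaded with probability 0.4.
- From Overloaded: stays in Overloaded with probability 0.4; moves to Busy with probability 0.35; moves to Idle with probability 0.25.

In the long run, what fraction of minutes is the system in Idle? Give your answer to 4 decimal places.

0.2947

Let the stationary distribution be π with π = πP and π_1 + π_2 + π_3 = 1.
π_1 = 0.35·π_1 + 0.3·π_2 + 0.25·π_3
π_2 = 0.25·π_1 + 0.3·π_2 + 0.35·π_3
Solving with the normalization constraint gives π = (0.2947, 0.3053, 0.4000).
So the stationary probability of Idle is 0.2947.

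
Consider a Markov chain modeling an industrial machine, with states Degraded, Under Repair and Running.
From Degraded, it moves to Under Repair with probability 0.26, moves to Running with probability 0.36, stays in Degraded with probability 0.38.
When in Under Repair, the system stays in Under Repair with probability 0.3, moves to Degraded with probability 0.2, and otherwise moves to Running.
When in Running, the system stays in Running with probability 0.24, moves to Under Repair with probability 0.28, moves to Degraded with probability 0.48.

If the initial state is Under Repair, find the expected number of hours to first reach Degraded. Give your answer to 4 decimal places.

3.2143

Let t(s) be the expected number of hours to first reach Degraded from state s, with t(Degraded) = 0. Conditioning on the first hour:
t(Under Repair) = 1 + 0.3·t(Under Repair) + 0.5·t(Running)
t(Running) = 1 + 0.28·t(Under Repair) + 0.24·t(Running)
Solving: t(Under Repair) = 3.2143, t(Running) = 2.5000.
Expected hours from Under Repair to Degraded: 3.2143.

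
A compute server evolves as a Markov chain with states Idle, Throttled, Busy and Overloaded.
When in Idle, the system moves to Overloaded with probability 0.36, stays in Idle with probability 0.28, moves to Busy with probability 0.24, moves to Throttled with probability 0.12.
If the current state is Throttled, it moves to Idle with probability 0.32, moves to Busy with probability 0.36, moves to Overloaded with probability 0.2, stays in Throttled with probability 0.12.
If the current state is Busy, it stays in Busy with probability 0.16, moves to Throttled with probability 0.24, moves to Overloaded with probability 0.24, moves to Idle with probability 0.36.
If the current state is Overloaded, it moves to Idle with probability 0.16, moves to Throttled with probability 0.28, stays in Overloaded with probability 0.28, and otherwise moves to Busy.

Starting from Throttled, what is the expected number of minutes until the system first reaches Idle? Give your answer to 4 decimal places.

Let t(s) be the expected number of minutes to first reach Idle from state s, with t(Idle) = 0. Conditioning on the first minute:
t(Throttled) = 1 + 0.12·t(Throttled) + 0.36·t(Busy) + 0.2·t(Overloaded)
t(Busy) = 1 + 0.24·t(Throttled) + 0.16·t(Busy) + 0.24·t(Overloaded)
t(Overloaded) = 1 + 0.28·t(Throttled) + 0.28·t(Busy) + 0.28·t(Overloaded)
Solving: t(Throttled) = 3.3942, t(Busy) = 3.3010, t(Overloaded) = 3.9925.
Expected minutes from Throttled to Idle: 3.3942.

3.3942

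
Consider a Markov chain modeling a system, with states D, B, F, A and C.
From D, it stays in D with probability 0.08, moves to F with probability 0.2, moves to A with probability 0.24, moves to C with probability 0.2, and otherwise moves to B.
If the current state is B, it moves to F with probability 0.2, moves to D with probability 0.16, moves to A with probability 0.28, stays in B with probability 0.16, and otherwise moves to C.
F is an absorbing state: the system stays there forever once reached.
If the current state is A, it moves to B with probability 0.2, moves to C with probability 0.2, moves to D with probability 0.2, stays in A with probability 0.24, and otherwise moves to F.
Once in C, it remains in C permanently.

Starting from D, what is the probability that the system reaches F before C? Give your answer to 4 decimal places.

0.4872

Let h(s) be the probability of absorption at F starting from transient state s. Then h(F) = 1 and h(C) = 0. By first-step analysis:
h(D) = 0.08·h(D) + 0.28·h(B) + 0.2·1 + 0.24·h(A) + 0.2·0
h(B) = 0.16·h(D) + 0.16·h(B) + 0.2·1 + 0.28·h(A) + 0.2·0
h(A) = 0.2·h(D) + 0.2·h(B) + 0.16·1 + 0.24·h(A) + 0.2·0
Solving: h(D) = 0.4872, h(B) = 0.4865, h(A) = 0.4668.
Starting from D, the probability is 0.4872.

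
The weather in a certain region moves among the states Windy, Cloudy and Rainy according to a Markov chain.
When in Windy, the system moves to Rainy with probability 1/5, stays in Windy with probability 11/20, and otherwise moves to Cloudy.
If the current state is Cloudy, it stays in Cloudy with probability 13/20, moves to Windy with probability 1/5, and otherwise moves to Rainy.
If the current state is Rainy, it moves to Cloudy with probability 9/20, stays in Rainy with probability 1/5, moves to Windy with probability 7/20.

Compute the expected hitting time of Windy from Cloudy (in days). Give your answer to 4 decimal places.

4.4706

Let t(s) be the expected number of days to first reach Windy from state s, with t(Windy) = 0. Conditioning on the first day:
t(Cloudy) = 1 + 0.65·t(Cloudy) + 0.15·t(Rainy)
t(Rainy) = 1 + 0.45·t(Cloudy) + 0.2·t(Rainy)
Solving: t(Cloudy) = 4.4706, t(Rainy) = 3.7647.
Expected days from Cloudy to Windy: 4.4706.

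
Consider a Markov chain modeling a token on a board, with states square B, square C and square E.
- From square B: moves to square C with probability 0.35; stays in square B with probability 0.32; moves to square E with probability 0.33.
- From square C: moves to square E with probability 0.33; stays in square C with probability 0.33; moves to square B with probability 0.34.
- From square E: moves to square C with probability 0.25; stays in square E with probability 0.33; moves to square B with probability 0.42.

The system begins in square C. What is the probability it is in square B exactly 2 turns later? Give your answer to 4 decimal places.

Sum over the intermediate state after 1 turn:
P = P(square C→square B)·P(square B→square B) + P(square C→square C)·P(square C→square B) + P(square C→square E)·P(square E→square B)
  = 0.34×0.32 + 0.33×0.34 + 0.33×0.42
  = 0.1088 + 0.1122 + 0.1386 = 0.3596

0.3596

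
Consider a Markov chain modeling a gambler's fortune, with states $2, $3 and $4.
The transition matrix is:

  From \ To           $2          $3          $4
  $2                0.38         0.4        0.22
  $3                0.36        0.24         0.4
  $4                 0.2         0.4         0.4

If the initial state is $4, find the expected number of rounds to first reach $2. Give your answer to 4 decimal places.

3.9189

Let t(s) be the expected number of rounds to first reach $2 from state s, with t($2) = 0. Conditioning on the first round:
t($3) = 1 + 0.24·t($3) + 0.4·t($4)
t($4) = 1 + 0.4·t($3) + 0.4·t($4)
Solving: t($3) = 3.3784, t($4) = 3.9189.
Expected rounds from $4 to $2: 3.9189.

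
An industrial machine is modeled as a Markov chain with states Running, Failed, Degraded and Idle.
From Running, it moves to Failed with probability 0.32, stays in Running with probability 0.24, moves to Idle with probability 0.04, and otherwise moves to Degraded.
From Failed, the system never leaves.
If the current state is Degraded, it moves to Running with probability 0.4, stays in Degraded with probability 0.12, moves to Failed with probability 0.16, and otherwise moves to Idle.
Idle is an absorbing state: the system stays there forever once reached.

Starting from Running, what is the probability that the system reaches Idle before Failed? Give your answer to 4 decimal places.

0.3208

Let h(s) be the probability of absorption at Idle starting from transient state s. Then h(Idle) = 1 and h(Failed) = 0. By first-step analysis:
h(Running) = 0.24·h(Running) + 0.32·0 + 0.4·h(Degraded) + 0.04·1
h(Degraded) = 0.4·h(Running) + 0.16·0 + 0.12·h(Degraded) + 0.32·1
Solving: h(Running) = 0.3208, h(Degraded) = 0.5094.
Starting from Running, the probability is 0.3208.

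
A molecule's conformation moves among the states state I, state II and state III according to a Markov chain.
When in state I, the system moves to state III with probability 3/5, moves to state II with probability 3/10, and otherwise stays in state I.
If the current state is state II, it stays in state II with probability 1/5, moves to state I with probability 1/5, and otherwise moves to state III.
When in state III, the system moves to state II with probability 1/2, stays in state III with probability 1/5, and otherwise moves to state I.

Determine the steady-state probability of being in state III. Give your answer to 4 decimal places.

0.4286

Let the stationary distribution be π with π = πP and π_1 + π_2 + π_3 = 1.
π_1 = 0.1·π_1 + 0.2·π_2 + 0.3·π_3
π_2 = 0.3·π_1 + 0.2·π_2 + 0.5·π_3
Solving with the normalization constraint gives π = (0.2208, 0.3506, 0.4286).
So the stationary probability of state III is 0.4286.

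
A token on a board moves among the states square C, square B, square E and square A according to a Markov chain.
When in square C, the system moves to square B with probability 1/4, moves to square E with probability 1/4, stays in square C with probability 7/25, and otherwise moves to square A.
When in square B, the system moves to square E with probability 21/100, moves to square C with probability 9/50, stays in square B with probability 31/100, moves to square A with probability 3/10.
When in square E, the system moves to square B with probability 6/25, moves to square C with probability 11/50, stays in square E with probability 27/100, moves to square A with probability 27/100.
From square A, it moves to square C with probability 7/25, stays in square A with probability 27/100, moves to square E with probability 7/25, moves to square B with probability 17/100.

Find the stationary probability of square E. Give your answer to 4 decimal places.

Let the stationary distribution be π with π = πP and π_1 + π_2 + π_3 + π_4 = 1.
π_1 = 0.28·π_1 + 0.18·π_2 + 0.22·π_3 + 0.28·π_4
π_2 = 0.25·π_1 + 0.31·π_2 + 0.24·π_3 + 0.17·π_4
π_3 = 0.25·π_1 + 0.21·π_2 + 0.27·π_3 + 0.28·π_4
Solving with the normalization constraint gives π = (0.2407, 0.2407, 0.2534, 0.2652).
So the stationary probability of square E is 0.2534.

0.2534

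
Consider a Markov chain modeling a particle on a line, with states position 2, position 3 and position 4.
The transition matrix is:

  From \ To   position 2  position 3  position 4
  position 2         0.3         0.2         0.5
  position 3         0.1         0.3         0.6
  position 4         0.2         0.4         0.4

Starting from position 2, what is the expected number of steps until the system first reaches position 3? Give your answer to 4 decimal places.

Let t(s) be the expected number of steps to first reach position 3 from state s, with t(position 3) = 0. Conditioning on the first step:
t(position 2) = 1 + 0.3·t(position 2) + 0.5·t(position 4)
t(position 4) = 1 + 0.2·t(position 2) + 0.4·t(position 4)
Solving: t(position 2) = 3.4375, t(position 4) = 2.8125.
Expected steps from position 2 to position 3: 3.4375.

3.4375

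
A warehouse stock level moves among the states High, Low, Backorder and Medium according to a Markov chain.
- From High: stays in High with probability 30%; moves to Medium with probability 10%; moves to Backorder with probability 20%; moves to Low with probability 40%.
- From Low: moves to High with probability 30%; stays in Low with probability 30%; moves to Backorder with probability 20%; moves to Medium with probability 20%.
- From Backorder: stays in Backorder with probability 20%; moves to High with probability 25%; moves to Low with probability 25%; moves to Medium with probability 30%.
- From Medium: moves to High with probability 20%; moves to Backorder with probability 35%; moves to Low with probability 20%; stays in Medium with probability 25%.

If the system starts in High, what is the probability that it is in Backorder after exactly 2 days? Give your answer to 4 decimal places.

0.2150

Propagate the distribution vector 2 days from High.
After 0 days: (1.0000, 0.0000, 0.0000, 0.0000)
After 1 day: (0.3000, 0.4000, 0.2000, 0.1000)
After 2 days: (0.2800, 0.3100, 0.2150, 0.1950)
P(in Backorder after 2 days) = 0.2150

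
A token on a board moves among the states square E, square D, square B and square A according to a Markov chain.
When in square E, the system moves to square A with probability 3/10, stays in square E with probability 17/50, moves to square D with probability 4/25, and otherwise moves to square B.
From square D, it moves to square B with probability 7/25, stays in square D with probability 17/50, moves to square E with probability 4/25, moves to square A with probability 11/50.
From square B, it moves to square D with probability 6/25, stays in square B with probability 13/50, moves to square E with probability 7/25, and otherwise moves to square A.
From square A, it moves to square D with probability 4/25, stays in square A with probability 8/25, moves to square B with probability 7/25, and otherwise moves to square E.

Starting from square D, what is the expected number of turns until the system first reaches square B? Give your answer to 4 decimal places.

Let t(s) be the expected number of turns to first reach square B from state s, with t(square B) = 0. Conditioning on the first turn:
t(square E) = 1 + 0.34·t(square E) + 0.16·t(square D) + 0.3·t(square A)
t(square D) = 1 + 0.16·t(square E) + 0.34·t(square D) + 0.22·t(square A)
t(square A) = 1 + 0.24·t(square E) + 0.16·t(square D) + 0.32·t(square A)
Solving: t(square E) = 4.1872, t(square D) = 3.8120, t(square A) = 3.8454.
Expected turns from square D to square B: 3.8120.

3.8120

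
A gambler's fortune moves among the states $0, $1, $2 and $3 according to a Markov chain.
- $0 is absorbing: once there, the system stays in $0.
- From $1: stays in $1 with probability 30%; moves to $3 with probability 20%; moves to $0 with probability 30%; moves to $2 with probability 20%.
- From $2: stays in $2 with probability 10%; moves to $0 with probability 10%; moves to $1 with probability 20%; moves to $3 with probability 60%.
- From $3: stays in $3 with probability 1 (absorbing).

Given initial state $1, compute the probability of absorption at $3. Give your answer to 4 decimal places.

0.5085

Let h(s) be the probability of absorption at $3 starting from transient state s. Then h($3) = 1 and h($0) = 0. By first-step analysis:
h($1) = 0.3·0 + 0.3·h($1) + 0.2·h($2) + 0.2·1
h($2) = 0.1·0 + 0.2·h($1) + 0.1·h($2) + 0.6·1
Solving: h($1) = 0.5085, h($2) = 0.7797.
Starting from $1, the probability is 0.5085.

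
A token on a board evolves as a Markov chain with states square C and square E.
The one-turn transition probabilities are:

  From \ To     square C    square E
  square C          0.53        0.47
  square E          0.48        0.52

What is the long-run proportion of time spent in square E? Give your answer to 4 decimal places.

Let the stationary distribution be π with π = πP and π_1 + π_2 = 1.
π_1 = 0.53·π_1 + 0.48·π_2
Solving with the normalization constraint gives π = (0.5053, 0.4947).
So the stationary probability of square E is 0.4947.

0.4947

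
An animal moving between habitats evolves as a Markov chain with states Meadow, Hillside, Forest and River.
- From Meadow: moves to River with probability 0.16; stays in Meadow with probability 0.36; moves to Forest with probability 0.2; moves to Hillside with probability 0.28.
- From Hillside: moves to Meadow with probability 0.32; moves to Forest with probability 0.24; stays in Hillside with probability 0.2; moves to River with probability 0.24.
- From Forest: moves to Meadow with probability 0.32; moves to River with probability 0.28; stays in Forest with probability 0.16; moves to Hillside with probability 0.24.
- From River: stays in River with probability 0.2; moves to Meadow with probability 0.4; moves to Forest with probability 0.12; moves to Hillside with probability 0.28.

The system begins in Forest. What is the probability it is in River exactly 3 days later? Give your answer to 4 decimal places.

0.2104

Propagate the distribution vector 3 days from Forest.
After 0 days: (0.0000, 0.0000, 1.0000, 0.0000)
After 1 day: (0.3200, 0.2400, 0.1600, 0.2800)
After 2 days: (0.3552, 0.2544, 0.1808, 0.2096)
After 3 days: (0.3510, 0.2524, 0.1862, 0.2104)
P(in River after 3 days) = 0.2104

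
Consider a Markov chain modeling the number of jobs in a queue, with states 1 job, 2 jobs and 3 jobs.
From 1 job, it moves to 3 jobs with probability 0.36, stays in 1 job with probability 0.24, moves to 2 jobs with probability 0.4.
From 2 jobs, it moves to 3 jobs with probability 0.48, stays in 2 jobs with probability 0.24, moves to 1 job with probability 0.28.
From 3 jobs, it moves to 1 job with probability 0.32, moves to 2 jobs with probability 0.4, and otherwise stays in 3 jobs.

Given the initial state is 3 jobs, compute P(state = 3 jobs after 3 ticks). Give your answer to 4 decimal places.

0.3695

Propagate the distribution vector 3 ticks from 3 jobs.
After 0 ticks: (0.0000, 0.0000, 1.0000)
After 1 tick: (0.3200, 0.4000, 0.2800)
After 2 ticks: (0.2784, 0.3360, 0.3856)
After 3 ticks: (0.2843, 0.3462, 0.3695)
P(in 3 jobs after 3 ticks) = 0.3695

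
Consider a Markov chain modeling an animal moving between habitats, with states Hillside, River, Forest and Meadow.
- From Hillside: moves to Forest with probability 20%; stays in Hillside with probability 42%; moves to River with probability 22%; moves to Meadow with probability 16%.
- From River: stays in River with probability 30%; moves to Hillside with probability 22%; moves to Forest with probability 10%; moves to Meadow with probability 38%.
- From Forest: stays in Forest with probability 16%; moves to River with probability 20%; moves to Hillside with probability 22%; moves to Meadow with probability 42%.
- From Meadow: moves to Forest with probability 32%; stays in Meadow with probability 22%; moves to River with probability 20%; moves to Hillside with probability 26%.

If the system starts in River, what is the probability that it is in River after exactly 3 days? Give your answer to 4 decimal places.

Propagate the distribution vector 3 days from River.
After 0 days: (0.0000, 1.0000, 0.0000, 0.0000)
After 1 day: (0.2200, 0.3000, 0.1000, 0.3800)
After 2 days: (0.2792, 0.2344, 0.2116, 0.2748)
After 3 days: (0.2868, 0.2290, 0.2011, 0.2831)
P(in River after 3 days) = 0.2290

0.2290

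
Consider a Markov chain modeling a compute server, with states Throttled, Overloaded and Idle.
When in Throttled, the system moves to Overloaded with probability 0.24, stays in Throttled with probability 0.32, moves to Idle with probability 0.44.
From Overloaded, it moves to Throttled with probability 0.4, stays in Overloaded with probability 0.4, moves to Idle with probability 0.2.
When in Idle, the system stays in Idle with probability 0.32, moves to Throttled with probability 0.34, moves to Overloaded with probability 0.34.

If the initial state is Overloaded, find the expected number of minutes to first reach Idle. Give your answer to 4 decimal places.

Let t(s) be the expected number of minutes to first reach Idle from state s, with t(Idle) = 0. Conditioning on the first minute:
t(Throttled) = 1 + 0.32·t(Throttled) + 0.24·t(Overloaded)
t(Overloaded) = 1 + 0.4·t(Throttled) + 0.4·t(Overloaded)
Solving: t(Throttled) = 2.6923, t(Overloaded) = 3.4615.
Expected minutes from Overloaded to Idle: 3.4615.

3.4615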